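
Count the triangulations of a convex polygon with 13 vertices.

This is a standard Catalan-number count: the answer is C_n. Here n = 13 - 2 = 11.
C_n = (2n)!/(n!(n+1)!), so C_{11} = 22!/(11! x 12!) = C(22,11)/12 = 705432/12.

Final answer: C_{11} = 58786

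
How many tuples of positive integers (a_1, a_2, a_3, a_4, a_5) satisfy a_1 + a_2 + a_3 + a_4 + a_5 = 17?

Substitute a'_i = a_i - 1 (so a'_i >= 0). Then sum a'_i = 17 - 5 = 12.
Stars and bars: C(12+5-1, 5-1) = C(16,4).

Final answer: C(16,4) = 1820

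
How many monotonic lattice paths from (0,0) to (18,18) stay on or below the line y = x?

Total monotonic paths to (18,18): C(36,18) = 9075135300.
Reflecting each bad path at its first crossing gives a bijection with paths to (17,19): C(36,19) = 8597496600.
Valid Dyck paths: 9075135300 - 8597496600.
(These counts are the Catalan numbers.)

Final answer: C_{18} = 477638700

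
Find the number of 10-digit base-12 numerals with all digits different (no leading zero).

The leading digit has 11 choices (anything but zero); the next has 11 (anything but the first), then 10, and so on, one fewer each time.
Total: 11 x 11 x 10 x 9 x 8 x 7 x 6 x 5 x 4 x 3.

Final answer: 219542400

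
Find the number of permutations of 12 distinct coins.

The number of ways to arrange 12 distinct objects is 12!.

Final answer: 12! = 479001600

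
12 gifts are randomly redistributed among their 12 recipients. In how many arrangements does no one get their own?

Use the recurrence D(n) = (n-1)(D(n-1) + D(n-2)) with D(0)=1, D(1)=0.
D(2) = 1 x (0 + 1) = 1
D(3) = 2 x (1 + 0) = 2
D(4) = 3 x (2 + 1) = 9
D(5) = 4 x (9 + 2) = 44
D(6) = 5 x (44 + 9) = 265
D(7) = 6 x (265 + 44) = 1854
D(8) = 7 x (1854 + 265) = 14833
D(9) = 8 x (14833 + 1854) = 133496
D(10) = 9 x (133496 + 14833) = 1334961
D(11) = 10 x (1334961 + 133496) = 14684570
D(12) = 11 x (D(11) + D(10)) = 11 x (14684570 + 1334961)

Final answer: D(12) = 176214841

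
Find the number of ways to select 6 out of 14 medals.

C(14,6) = 14!/(6! x 8!).

Final answer: \binom{14}{6} = 3003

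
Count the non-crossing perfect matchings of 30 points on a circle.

This is counted by the nth Catalan number C_n. Here n = 30/2 = 15.
C_n = C(2n,n) - C(2n,n+1), so C_{15} = C(30,15) - C(30,16) = 155117520 - 145422675.

Final answer: C_{15} = 9694845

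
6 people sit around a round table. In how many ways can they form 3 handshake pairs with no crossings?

This is counted by the nth Catalan number C_n. Here n = 6/2 = 3.
Using C_0 = 1 and C_(k+1) = C_k x 2(2k+1)/(k+2), build up term by term: C_1=1, C_2=2, C_3=5.

Final answer: C_{3} = 5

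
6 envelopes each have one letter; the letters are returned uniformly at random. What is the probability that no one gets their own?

D(n) = (n-1)(D(n-1) + D(n-2)), D(0)=1, D(1)=0.
Building up: D(2)=1, D(3)=2, D(4)=9, D(5)=44, D(6)=265.
Total arrangements: 6! = 720.
Probability = D(6)/6! = 53/144.

Final answer: D(6)/6! = 265/720 = 0.368056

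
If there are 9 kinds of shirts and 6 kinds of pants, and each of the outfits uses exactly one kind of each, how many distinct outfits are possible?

By the multiplication principle: 9 x 6.

Final answer: 54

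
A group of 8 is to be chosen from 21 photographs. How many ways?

C(21,8) = 21!/(8! x (21-8)!).

Final answer: C(21,8) = 203490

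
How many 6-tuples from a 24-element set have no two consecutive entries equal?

First character: 24 choices. Each subsequent: 23 choices (must differ from the previous one).
Total: 24 x 23^5.

Final answer: 24 x 23^{5} = 154472232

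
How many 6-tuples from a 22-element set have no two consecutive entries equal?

First character: 22 choices. Each subsequent: 21 choices (must differ from the previous one).
Total: 22 x 21^5.

Final answer: 22 x 21^{5} = 89850222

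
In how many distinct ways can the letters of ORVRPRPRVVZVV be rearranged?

Letters (O:1, P:2, R:4, V:5, Z:1). Total letters: 13.
Permutations = 13!/(5! x 4! x 2!).

Final answer: 1081080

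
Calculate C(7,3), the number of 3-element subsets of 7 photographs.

C(7,3) = 7!/(3! x (7-3)!).

Final answer: C(7,3) = 35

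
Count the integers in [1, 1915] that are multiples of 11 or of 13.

Multiples of 11: 174. Multiples of 13: 147. Of both (lcm=143): 13.
By inclusion-exclusion: 174 + 147 - 13.

Final answer: 308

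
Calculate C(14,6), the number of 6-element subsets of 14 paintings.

C(14,6) = 14!/(6! x (14-6)!).

Final answer: C(14,6) = 3003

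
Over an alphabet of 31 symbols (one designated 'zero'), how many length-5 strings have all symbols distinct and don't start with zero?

First digit: 30 (nonzero). Second: 30 (not first). Third: 29, etc.
Total: 30 x 30 x 29 x 28 x 27.

Final answer: 19731600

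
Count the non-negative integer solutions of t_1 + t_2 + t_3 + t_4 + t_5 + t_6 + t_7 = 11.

Stars and bars with 11 stars and 6 bars:
C(11+7-1, 7-1) = C(17,6).

Final answer: C(17,6) = 12376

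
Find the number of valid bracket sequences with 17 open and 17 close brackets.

This is counted by the nth Catalan number C_n. Here n = 17 (pairs).
Using C_0 = 1 and C_(k+1) = C_k x 2(2k+1)/(k+2), build up term by term: C_1=1, C_2=2, C_3=5, C_4=14, C_5=42, C_6=132, C_7=429, C_8=1430, C_9=4862, C_10=16796, C_11=58786, C_12=208012, C_13=742900, C_14=2674440, C_15=9694845, C_16=35357670, C_17=129644790.

Final answer: C_{17} = 129644790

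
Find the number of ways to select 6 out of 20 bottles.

C(20,6) = 20!/(6! x (20-6)!).

Final answer: C(20,6) = 38760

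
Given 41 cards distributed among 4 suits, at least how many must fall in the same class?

By pigeonhole with 41 objects and 4 categories: ceiling(41/4).

Final answer: 11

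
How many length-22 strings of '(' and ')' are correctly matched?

The structures are counted by the Catalan number C_n. Here n = 11 (pairs).
C_n = C(2n,n)/(n+1), so C_{11} = C(22,11)/12 = 705432/12.

Final answer: C_{11} = 58786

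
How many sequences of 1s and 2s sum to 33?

Let f(n) be the number of climbs. Removing the last move (1 or 2 steps) gives f(n) = f(n-1) + f(n-2); base cases f(1)=1, f(2)=2.
Computing successive values: f(1)=1, f(2)=2, f(3)=3, f(4)=5, f(5)=8, f(6)=13, f(7)=21, f(8)=34, f(9)=55, f(10)=89, f(11)=144, f(12)=233, f(13)=377, f(14)=610, f(15)=987, f(16)=1597, f(17)=2584, f(18)=4181, f(19)=6765, f(20)=10946, f(21)=17711, f(22)=28657, f(23)=46368, f(24)=75025, f(25)=121393, f(26)=196418, f(27)=317811, f(28)=514229, f(29)=832040, f(30)=1346269, f(31)=2178309, f(32)=3524578, f(33)=5702887.

Final answer: 5702887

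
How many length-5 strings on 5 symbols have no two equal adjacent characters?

Let g(n) count such strings. g(1) = 5, and each valid string of length n-1 extends in 4 ways (any symbol but the last), so g(n) = 4 g(n-1).
Total: g(5) = 5 x 4^4.

Final answer: 5 x 4^{4} = 1280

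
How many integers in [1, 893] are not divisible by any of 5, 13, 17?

|div by 5|=178, |div by 13|=68, |div by 17|=52.
|div by 5&13|=13, |div by 5&17|=10, |div by 13&17|=4, |div by all|=0.
By inclusion-exclusion, divisible by at least one: 178+68+52-13-10-4+0 = 271.
Not divisible by any: 893 - 271.

Final answer: 622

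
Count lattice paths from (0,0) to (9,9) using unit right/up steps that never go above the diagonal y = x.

Total monotonic paths to (9,9): C(18,9) = 48620.
By the reflection principle, paths that go above the diagonal number C(18,10) = 43758.
Valid Dyck paths: 48620 - 43758.
(Check: C(18,9) - C(18,10) = C(18,9)/10, the Catalan number C_{9}.)

Final answer: C_{9} = 4862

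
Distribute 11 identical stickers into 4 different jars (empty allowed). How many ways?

Stars and bars: C(n+k-1, k-1) = C(14,3).

Final answer: C(14,3) = 364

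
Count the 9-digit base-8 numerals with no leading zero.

These are the integers in [8^8, 8^9), so the count is 8^9 - 8^8 = 7 x 8^8.

Final answer: 117440512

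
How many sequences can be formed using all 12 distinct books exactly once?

The number of ways to arrange 12 distinct objects is 12!.

Final answer: 12! = 479001600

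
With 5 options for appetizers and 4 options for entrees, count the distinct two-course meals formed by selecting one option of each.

By the multiplication principle: 5 x 4.

Final answer: 20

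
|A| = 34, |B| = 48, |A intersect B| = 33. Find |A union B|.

|A union B| = |A| + |B| - |A intersect B| = 34 + 48 - 33.

Final answer: 49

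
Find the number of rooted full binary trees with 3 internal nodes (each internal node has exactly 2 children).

This is counted by the nth Catalan number C_n. Here n = 3.
C_n = C(2n,n)/(n+1), so C_{3} = C(6,3)/4 = 20/4.

Final answer: C_{3} = 5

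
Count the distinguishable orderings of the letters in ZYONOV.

Letters (N:1, O:2, V:1, Y:1, Z:1). Total letters: 6.
Permutations = 6!/(2!).

Final answer: 360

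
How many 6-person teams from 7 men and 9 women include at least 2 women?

Sum over valid woman counts:
C(9,2)C(7,4) = 1260
C(9,3)C(7,3) = 2940
C(9,4)C(7,2) = 2646
C(9,5)C(7,1) = 882
C(9,6)C(7,0) = 84
Total: 1260 + 2940 + 2646 + 882 + 84.

Final answer: 7812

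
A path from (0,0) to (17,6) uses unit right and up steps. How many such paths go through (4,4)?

Paths (0,0)->(4,4): C(8,4) = 70.
Paths (4,4)->(17,6): C(15,2) = 105.
By multiplication principle: 70 x 105.

Final answer: 7350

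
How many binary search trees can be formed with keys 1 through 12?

This is counted by the nth Catalan number C_n. Here n = 12.
Using C_0 = 1 and C_(k+1) = C_k x 2(2k+1)/(k+2), build up term by term: C_1=1, C_2=2, C_3=5, C_4=14, C_5=42, C_6=132, C_7=429, C_8=1430, C_9=4862, C_10=16796, C_11=58786, C_12=208012.

Final answer: C_{12} = 208012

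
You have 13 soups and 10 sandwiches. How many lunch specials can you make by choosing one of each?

By the multiplication principle: 13 x 10.

Final answer: 130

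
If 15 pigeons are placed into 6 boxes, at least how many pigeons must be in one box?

By the pigeonhole principle: ceiling(15/6).

Final answer: 3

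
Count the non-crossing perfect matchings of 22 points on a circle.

This is counted by the nth Catalan number C_n. Here n = 22/2 = 11.
C_n = (2n)!/(n!(n+1)!), so C_{11} = 22!/(11! x 12!) = C(22,11)/12 = 705432/12.

Final answer: C_{11} = 58786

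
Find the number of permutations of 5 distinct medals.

The number of ways to arrange 5 distinct objects is 5!.

Final answer: 5! = 120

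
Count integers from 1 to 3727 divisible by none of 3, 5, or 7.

|div by 3|=1242, |div by 5|=745, |div by 7|=532.
|div by 3&5|=248, |div by 3&7|=177, |div by 5&7|=106, |div by all|=35.
By inclusion-exclusion, divisible by at least one: 1242+745+532-248-177-106+35 = 2023.
Not divisible by any: 3727 - 2023.

Final answer: 1704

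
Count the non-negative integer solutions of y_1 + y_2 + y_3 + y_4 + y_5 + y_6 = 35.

Stars and bars with 35 stars and 5 bars:
C(35+6-1, 6-1) = C(40,5).

Final answer: C(40,5) = 658008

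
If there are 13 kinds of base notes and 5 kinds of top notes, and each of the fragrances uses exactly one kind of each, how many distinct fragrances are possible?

By the multiplication principle: 13 x 5.

Final answer: 65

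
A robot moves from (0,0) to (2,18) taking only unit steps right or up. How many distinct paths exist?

Each path has 2 right steps and 18 up steps in some order (20 steps total).
Choose which 18 of the 20 steps are up: C(20,18).

Final answer: C(20,18) = 190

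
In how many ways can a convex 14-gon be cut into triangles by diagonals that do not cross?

This is counted by the nth Catalan number C_n. Here n = 14 - 2 = 12.
Using C_0 = 1 and C_(k+1) = C_k x 2(2k+1)/(k+2), build up term by term: C_1=1, C_2=2, C_3=5, C_4=14, C_5=42, C_6=132, C_7=429, C_8=1430, C_9=4862, C_10=16796, C_11=58786, C_12=208012.

Final answer: C_{12} = 208012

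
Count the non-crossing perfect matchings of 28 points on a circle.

The structures are counted by the Catalan number C_n. Here n = 28/2 = 14.
C_n = C(2n,n)/(n+1), so C_{14} = C(28,14)/15 = 40116600/15.

Final answer: C_{14} = 2674440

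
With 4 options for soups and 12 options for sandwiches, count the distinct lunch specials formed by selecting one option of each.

By the multiplication principle: 4 x 12.

Final answer: 48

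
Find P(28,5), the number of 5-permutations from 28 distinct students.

P(28,5) = 28!/(28-5)! = 28!/23!.

Final answer: P(28,5) = 11793600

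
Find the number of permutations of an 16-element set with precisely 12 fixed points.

Choose which 12 elements are fixed: C(16,12) = 1820.
Derange the remaining 4 using D(j) = (j-1)(D(j-1) + D(j-2)), D(0)=1, D(1)=0: D(2)=1, D(3)=2, D(4)=9.
Total: 1820 x 9.

Final answer: C(16,12) D(4) = 16380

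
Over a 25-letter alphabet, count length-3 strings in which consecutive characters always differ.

Let g(n) count such strings. g(1) = 25, and each valid string of length n-1 extends in 24 ways (any symbol but the last), so g(n) = 24 g(n-1).
Total: g(3) = 25 x 24^2.

Final answer: 25 x 24^{2} = 14400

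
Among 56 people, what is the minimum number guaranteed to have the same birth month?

There are 12 possible values for birth month. With 56 people and 12 categories, by pigeonhole: ceiling(56/12).

Final answer: 5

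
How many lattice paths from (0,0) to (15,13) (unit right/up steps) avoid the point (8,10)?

Total paths to (15,13): C(28,13) = 37442160.
Paths through (8,10): C(18,10) x C(10,3) = 5250960.
Avoiding (8,10): 37442160 - 5250960.

Final answer: 32191200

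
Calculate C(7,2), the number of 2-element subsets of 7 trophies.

C(7,2) = 7!/(2! x (7-2)!).

Final answer: C(7,2) = 21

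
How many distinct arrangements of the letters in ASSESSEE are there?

Letters (A:1, E:3, S:4). Total letters: 8.
Permutations = 8!/(4! x 3!).

Final answer: 280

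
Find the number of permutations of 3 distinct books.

The number of ways to arrange 3 distinct objects is 3!.

Final answer: 3! = 6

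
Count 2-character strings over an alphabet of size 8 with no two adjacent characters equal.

Let g(n) count such strings. g(1) = 8, and each valid string of length n-1 extends in 7 ways (any symbol but the last), so g(n) = 7 g(n-1).
Total: g(2) = 8 x 7^1.

Final answer: 8 x 7^{1} = 56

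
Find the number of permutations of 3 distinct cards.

The number of ways to arrange 3 distinct objects is 3!.

Final answer: 3! = 6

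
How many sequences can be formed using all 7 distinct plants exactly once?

The number of ways to arrange 7 distinct objects is 7!.

Final answer: 7! = 5040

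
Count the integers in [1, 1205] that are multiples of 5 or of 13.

Multiples of 5: 241. Multiples of 13: 92. Of both (lcm=65): 18.
By inclusion-exclusion: 241 + 92 - 18.

Final answer: 315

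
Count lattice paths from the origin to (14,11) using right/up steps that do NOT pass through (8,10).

Total paths to (14,11): C(25,11) = 4457400.
Paths through (8,10): C(18,10) x C(7,1) = 306306.
Avoiding (8,10): 4457400 - 306306.

Final answer: 4151094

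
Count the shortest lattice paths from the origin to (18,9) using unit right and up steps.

Each path has 18 right steps and 9 up steps in some order (27 steps total).
Choose which 9 of the 27 steps are up: C(27,9).

Final answer: C(27,9) = 4686825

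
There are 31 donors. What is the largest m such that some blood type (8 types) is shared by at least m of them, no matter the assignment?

There are 8 possible values for blood type (8 types). With 31 donors and 8 categories, by pigeonhole: ceiling(31/8).

Final answer: 4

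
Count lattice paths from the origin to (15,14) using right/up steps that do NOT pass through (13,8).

Total paths to (15,14): C(29,14) = 77558760.
Paths through (13,8): C(21,8) x C(8,6) = 5697720.
Avoiding (13,8): 77558760 - 5697720.

Final answer: 71861040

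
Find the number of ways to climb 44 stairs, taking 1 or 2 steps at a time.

Condition on the final move: it is a 1-step (f(n-1) ways to get there) or a 2-step (f(n-2) ways), so f(n) = f(n-1) + f(n-2), with f(1)=1, f(2)=2.
Building up term by term: f(1)=1, f(2)=2, f(3)=3, f(4)=5, f(5)=8, f(6)=13, f(7)=21, f(8)=34, f(9)=55, f(10)=89, f(11)=144, f(12)=233, f(13)=377, f(14)=610, f(15)=987, f(16)=1597, f(17)=2584, f(18)=4181, f(19)=6765, f(20)=10946, f(21)=17711, f(22)=28657, f(23)=46368, f(24)=75025, f(25)=121393, f(26)=196418, f(27)=317811, f(28)=514229, f(29)=832040, f(30)=1346269, f(31)=2178309, f(32)=3524578, f(33)=5702887, f(34)=9227465, f(35)=14930352, f(36)=24157817, f(37)=39088169, f(38)=63245986, f(39)=102334155, f(40)=165580141, f(41)=267914296, f(42)=433494437, f(43)=701408733, f(44)=1134903170.

Final answer: 1134903170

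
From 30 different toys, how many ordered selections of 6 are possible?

P(30,6) = 30!/(30-6)! = 30!/24!.

Final answer: P(30,6) = 427518000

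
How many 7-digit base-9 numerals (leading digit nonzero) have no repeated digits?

First digit: 8 (nonzero). Second: 8 (not first). Third: 7, etc.
Total: 8 x 8 x 7 x 6 x 5 x 4 x 3.

Final answer: 161280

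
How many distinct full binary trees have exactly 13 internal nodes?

The structures are counted by the Catalan number C_n. Here n = 13.
C_n = C(2n,n)/(n+1), so C_{13} = C(26,13)/14 = 10400600/14.

Final answer: C_{13} = 742900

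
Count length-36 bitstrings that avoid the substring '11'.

Classify by the final bit: ...0 gives a(n-1) strings, ...01 gives a(n-2) strings. Thus a(n) = a(n-1) + a(n-2) with a(1)=2, a(2)=3.
Computing successive values: a(1)=2, a(2)=3, a(3)=5, a(4)=8, a(5)=13, a(6)=21, a(7)=34, a(8)=55, a(9)=89, a(10)=144, a(11)=233, a(12)=377, a(13)=610, a(14)=987, a(15)=1597, a(16)=2584, a(17)=4181, a(18)=6765, a(19)=10946, a(20)=17711, a(21)=28657, a(22)=46368, a(23)=75025, a(24)=121393, a(25)=196418, a(26)=317811, a(27)=514229, a(28)=832040, a(29)=1346269, a(30)=2178309, a(31)=3524578, a(32)=5702887, a(33)=9227465, a(34)=14930352, a(35)=24157817, a(36)=39088169.

Final answer: 39088169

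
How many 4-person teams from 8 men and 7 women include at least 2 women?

Sum over valid woman counts:
C(7,2)C(8,2) = 588
C(7,3)C(8,1) = 280
C(7,4)C(8,0) = 35
Total: 588 + 280 + 35.

Final answer: 903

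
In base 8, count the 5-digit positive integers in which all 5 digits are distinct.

The leading digit has 7 choices (anything but zero); the next has 7 (anything but the first), then 6, and so on, one fewer each time.
Total: 7 x 7 x 6 x 5 x 4.

Final answer: 5880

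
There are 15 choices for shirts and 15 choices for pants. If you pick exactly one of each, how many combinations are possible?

By the multiplication principle: 15 x 15.

Final answer: 225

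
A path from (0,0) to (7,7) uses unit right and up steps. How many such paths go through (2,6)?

Paths (0,0)->(2,6): C(8,6) = 28.
Paths (2,6)->(7,7): C(6,1) = 6.
By multiplication principle: 28 x 6.

Final answer: 168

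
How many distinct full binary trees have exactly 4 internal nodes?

The structures are counted by the Catalan number C_n. Here n = 4.
Using C_0 = 1 and C_(k+1) = C_k x 2(2k+1)/(k+2), build up term by term: C_1=1, C_2=2, C_3=5, C_4=14.

Final answer: C_{4} = 14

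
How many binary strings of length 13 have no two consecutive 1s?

Let a(n) count valid strings. If the last bit is 0 the prefix is any valid string of length n-1; if it is 1 the string must end in 01 with a valid prefix of length n-2. So a(n) = a(n-1) + a(n-2), a(1)=2, a(2)=3.
Iterating the recurrence: a(1)=2, a(2)=3, a(3)=5, a(4)=8, a(5)=13, a(6)=21, a(7)=34, a(8)=55, a(9)=89, a(10)=144, a(11)=233, a(12)=377, a(13)=610.

Final answer: 610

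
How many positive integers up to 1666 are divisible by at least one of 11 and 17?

Multiples of 11: 151. Multiples of 17: 98. Of both (lcm=187): 8.
By inclusion-exclusion: 151 + 98 - 8.

Final answer: 241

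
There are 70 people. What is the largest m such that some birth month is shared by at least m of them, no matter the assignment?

There are 12 possible values for birth month. With 70 people and 12 categories, by pigeonhole: ceiling(70/12).

Final answer: 6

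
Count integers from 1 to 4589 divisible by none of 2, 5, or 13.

|div by 2|=2294, |div by 5|=917, |div by 13|=353.
|div by 2&5|=458, |div by 2&13|=176, |div by 5&13|=70, |div by all|=35.
By inclusion-exclusion, divisible by at least one: 2294+917+353-458-176-70+35 = 2895.
Not divisible by any: 4589 - 2895.

Final answer: 1694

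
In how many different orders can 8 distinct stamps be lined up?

The number of ways to arrange 8 distinct objects is 8!.

Final answer: 8! = 40320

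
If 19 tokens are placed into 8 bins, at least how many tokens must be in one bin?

By the pigeonhole principle: ceiling(19/8).

Final answer: 3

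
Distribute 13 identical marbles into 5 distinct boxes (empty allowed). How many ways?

Stars and bars: C(n+k-1, k-1) = C(17,4).

Final answer: C(17,4) = 2380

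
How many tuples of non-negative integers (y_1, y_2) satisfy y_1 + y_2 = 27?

Stars and bars with 27 stars and 1 bars:
C(27+2-1, 2-1) = C(28,1).

Final answer: C(28,1) = 28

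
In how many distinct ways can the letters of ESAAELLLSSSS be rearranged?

Letters (A:2, E:2, L:3, S:5). Total letters: 12.
Permutations = 12!/(5! x 3! x 2! x 2!).

Final answer: 166320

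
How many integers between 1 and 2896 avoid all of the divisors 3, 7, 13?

|div by 3|=965, |div by 7|=413, |div by 13|=222.
|div by 3&7|=137, |div by 3&13|=74, |div by 7&13|=31, |div by all|=10.
By inclusion-exclusion, divisible by at least one: 965+413+222-137-74-31+10 = 1368.
Not divisible by any: 2896 - 1368.

Final answer: 1528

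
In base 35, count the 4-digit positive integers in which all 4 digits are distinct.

The leading digit has 34 choices (anything but zero); the next has 34 (anything but the first), then 33, and so on, one fewer each time.
Total: 34 x 34 x 33 x 32.

Final answer: 1220736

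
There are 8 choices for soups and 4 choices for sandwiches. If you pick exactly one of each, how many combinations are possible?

By the multiplication principle: 8 x 4.

Final answer: 32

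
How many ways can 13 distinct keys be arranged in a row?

The number of ways to arrange 13 distinct objects is 13!.

Final answer: 13! = 6227020800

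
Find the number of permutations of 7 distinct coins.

The number of ways to arrange 7 distinct objects is 7!.

Final answer: 7! = 5040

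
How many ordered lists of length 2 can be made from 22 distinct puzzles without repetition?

P(22,2) = 22!/(22-2)! = 22!/20!.

Final answer: P(22,2) = 462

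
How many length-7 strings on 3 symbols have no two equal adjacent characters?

First character: 3 choices. Each subsequent: 2 choices (must differ from the previous one).
Total: 3 x 2^6.

Final answer: 3 x 2^{6} = 192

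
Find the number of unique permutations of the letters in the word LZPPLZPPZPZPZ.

Letters (L:2, P:6, Z:5). Total letters: 13.
Permutations = 13!/(6! x 5! x 2!).

Final answer: 36036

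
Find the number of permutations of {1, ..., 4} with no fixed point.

Derangements satisfy D(n) = (n-1)(D(n-1) + D(n-2)), starting from D(0)=1, D(1)=0.
D(2) = 1 x (0 + 1) = 1
D(3) = 2 x (1 + 0) = 2
D(4) = 3 x (D(3) + D(2)) = 3 x (2 + 1)

Final answer: D(4) = 9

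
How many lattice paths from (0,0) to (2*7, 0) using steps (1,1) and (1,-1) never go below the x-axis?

Total monotonic paths to (7,7): C(14,7) = 3432.
A path is bad iff it touches y = x + 1; reflecting its initial segment maps bad paths bijectively onto all paths to (6,8), of which there are C(14,8) = 3003.
Valid Dyck paths: 3432 - 3003.
(Check: C(14,7) - C(14,8) = C(14,7)/8, the Catalan number C_{7}.)

Final answer: C_{7} = 429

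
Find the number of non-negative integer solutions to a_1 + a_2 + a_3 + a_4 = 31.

Stars and bars with 31 stars and 3 bars:
C(31+4-1, 4-1) = C(34,3).

Final answer: C(34,3) = 5984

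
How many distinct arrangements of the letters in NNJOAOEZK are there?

Letters (A:1, E:1, J:1, K:1, N:2, O:2, Z:1). Total letters: 9.
Permutations = 9!/(2! x 2!).

Final answer: 90720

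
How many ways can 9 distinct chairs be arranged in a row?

The number of ways to arrange 9 distinct objects is 9!.

Final answer: 9! = 362880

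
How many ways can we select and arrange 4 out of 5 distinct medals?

P(5,4) = 5!/(5-4)! = 5!/1!.

Final answer: P(5,4) = 120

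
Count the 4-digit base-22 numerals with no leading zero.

In base 22, the leading digit has 21 choices (1..21); each of the remaining 3 digits has 22 choices.
Total: 21 x 22^3.

Final answer: 223608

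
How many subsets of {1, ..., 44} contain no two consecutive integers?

Let a(n) count such subsets of {1, ..., n}. Either n is excluded (a(n-1) ways) or n is included, forcing n-1 out (a(n-2) ways), so a(n) = a(n-1) + a(n-2) with a(1)=2, a(2)=3.
Computing successive values: a(1)=2, a(2)=3, a(3)=5, a(4)=8, a(5)=13, a(6)=21, a(7)=34, a(8)=55, a(9)=89, a(10)=144, a(11)=233, a(12)=377, a(13)=610, a(14)=987, a(15)=1597, a(16)=2584, a(17)=4181, a(18)=6765, a(19)=10946, a(20)=17711, a(21)=28657, a(22)=46368, a(23)=75025, a(24)=121393, a(25)=196418, a(26)=317811, a(27)=514229, a(28)=832040, a(29)=1346269, a(30)=2178309, a(31)=3524578, a(32)=5702887, a(33)=9227465, a(34)=14930352, a(35)=24157817, a(36)=39088169, a(37)=63245986, a(38)=102334155, a(39)=165580141, a(40)=267914296, a(41)=433494437, a(42)=701408733, a(43)=1134903170, a(44)=1836311903.

Final answer: 1836311903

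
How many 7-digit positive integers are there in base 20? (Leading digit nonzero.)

These are the integers in [20^6, 20^7), so the count is 20^7 - 20^6 = 19 x 20^6.

Final answer: 1216000000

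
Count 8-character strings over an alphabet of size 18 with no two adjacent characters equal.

First character: 18 choices. Each subsequent: 17 choices (must differ from the previous one).
Total: 18 x 17^7.

Final answer: 18 x 17^{7} = 7386096114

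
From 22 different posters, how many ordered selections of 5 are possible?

P(22,5) = 22!/(22-5)! = 22!/17!.

Final answer: P(22,5) = 3160080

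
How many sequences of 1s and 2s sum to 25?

Let f(n) count the ways. The last step is size 1 or 2, so f(n) = f(n-1) + f(n-2) with f(1)=1, f(2)=2.
Building up term by term: f(1)=1, f(2)=2, f(3)=3, f(4)=5, f(5)=8, f(6)=13, f(7)=21, f(8)=34, f(9)=55, f(10)=89, f(11)=144, f(12)=233, f(13)=377, f(14)=610, f(15)=987, f(16)=1597, f(17)=2584, f(18)=4181, f(19)=6765, f(20)=10946, f(21)=17711, f(22)=28657, f(23)=46368, f(24)=75025, f(25)=121393.

Final answer: 121393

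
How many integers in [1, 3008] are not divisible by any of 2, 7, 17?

|div by 2|=1504, |div by 7|=429, |div by 17|=176.
|div by 2&7|=214, |div by 2&17|=88, |div by 7&17|=25, |div by all|=12.
By inclusion-exclusion, divisible by at least one: 1504+429+176-214-88-25+12 = 1794.
Not divisible by any: 3008 - 1794.

Final answer: 1214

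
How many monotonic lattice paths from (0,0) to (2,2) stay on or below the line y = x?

Total monotonic paths to (2,2): C(4,2) = 6.
By the reflection principle, paths that go above the diagonal number C(4,3) = 4.
Valid Dyck paths: 6 - 4.
(These counts are the Catalan numbers.)

Final answer: C_{2} = 2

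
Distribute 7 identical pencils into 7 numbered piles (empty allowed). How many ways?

Stars and bars: C(n+k-1, k-1) = C(13,6).

Final answer: C(13,6) = 1716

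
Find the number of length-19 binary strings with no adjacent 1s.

Classify by the final bit: ...0 gives a(n-1) strings, ...01 gives a(n-2) strings. Thus a(n) = a(n-1) + a(n-2) with a(1)=2, a(2)=3.
Computing successive values: a(1)=2, a(2)=3, a(3)=5, a(4)=8, a(5)=13, a(6)=21, a(7)=34, a(8)=55, a(9)=89, a(10)=144, a(11)=233, a(12)=377, a(13)=610, a(14)=987, a(15)=1597, a(16)=2584, a(17)=4181, a(18)=6765, a(19)=10946.

Final answer: 10946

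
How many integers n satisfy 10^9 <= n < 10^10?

These are the integers in [10^9, 10^10), so the count is 10^10 - 10^9 = 9 x 10^9.

Final answer: 9000000000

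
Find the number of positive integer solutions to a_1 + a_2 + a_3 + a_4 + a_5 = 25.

Substitute a'_i = a_i - 1 (so a'_i >= 0). Then sum a'_i = 25 - 5 = 20.
Stars and bars: C(20+5-1, 5-1) = C(24,4).

Final answer: C(24,4) = 10626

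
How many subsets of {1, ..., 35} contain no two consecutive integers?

Condition on whether n belongs to the subset: if not, any valid subset of {1, ..., n-1} works (a(n-1)); if so, n-1 is excluded and the rest is a valid subset of {1, ..., n-2} (a(n-2)). Hence a(n) = a(n-1) + a(n-2), a(1)=2, a(2)=3.
Iterating the recurrence: a(1)=2, a(2)=3, a(3)=5, a(4)=8, a(5)=13, a(6)=21, a(7)=34, a(8)=55, a(9)=89, a(10)=144, a(11)=233, a(12)=377, a(13)=610, a(14)=987, a(15)=1597, a(16)=2584, a(17)=4181, a(18)=6765, a(19)=10946, a(20)=17711, a(21)=28657, a(22)=46368, a(23)=75025, a(24)=121393, a(25)=196418, a(26)=317811, a(27)=514229, a(28)=832040, a(29)=1346269, a(30)=2178309, a(31)=3524578, a(32)=5702887, a(33)=9227465, a(34)=14930352, a(35)=24157817.

Final answer: 24157817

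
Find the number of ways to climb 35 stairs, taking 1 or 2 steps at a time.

Let f(n) be the number of climbs. Removing the last move (1 or 2 steps) gives f(n) = f(n-1) + f(n-2); base cases f(1)=1, f(2)=2.
Computing successive values: f(1)=1, f(2)=2, f(3)=3, f(4)=5, f(5)=8, f(6)=13, f(7)=21, f(8)=34, f(9)=55, f(10)=89, f(11)=144, f(12)=233, f(13)=377, f(14)=610, f(15)=987, f(16)=1597, f(17)=2584, f(18)=4181, f(19)=6765, f(20)=10946, f(21)=17711, f(22)=28657, f(23)=46368, f(24)=75025, f(25)=121393, f(26)=196418, f(27)=317811, f(28)=514229, f(29)=832040, f(30)=1346269, f(31)=2178309, f(32)=3524578, f(33)=5702887, f(34)=9227465, f(35)=14930352.

Final answer: 14930352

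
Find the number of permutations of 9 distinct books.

The number of ways to arrange 9 distinct objects is 9!.

Final answer: 9! = 362880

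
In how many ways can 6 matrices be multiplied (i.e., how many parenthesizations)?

This is counted by the nth Catalan number C_n. Here n = 6 - 1 = 5.
Using C_0 = 1 and C_(k+1) = C_k x 2(2k+1)/(k+2), build up term by term: C_1=1, C_2=2, C_3=5, C_4=14, C_5=42.

Final answer: C_{5} = 42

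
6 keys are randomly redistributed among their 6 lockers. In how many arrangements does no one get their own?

Use the recurrence D(n) = (n-1)(D(n-1) + D(n-2)) with D(0)=1, D(1)=0.
D(2) = 1 x (0 + 1) = 1
D(3) = 2 x (1 + 0) = 2
D(4) = 3 x (2 + 1) = 9
D(5) = 4 x (9 + 2) = 44
D(6) = 5 x (D(5) + D(4)) = 5 x (44 + 9)

Final answer: D(6) = 265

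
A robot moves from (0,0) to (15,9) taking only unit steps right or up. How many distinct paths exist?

Each path has 15 right steps and 9 up steps in some order (24 steps total).
Choose which 9 of the 24 steps are up: C(24,9).

Final answer: C(24,9) = 1307504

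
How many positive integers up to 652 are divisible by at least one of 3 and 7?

Multiples of 3: 217. Multiples of 7: 93. Of both (lcm=21): 31.
By inclusion-exclusion: 217 + 93 - 31.

Final answer: 279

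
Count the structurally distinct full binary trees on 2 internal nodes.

This is a standard Catalan-number count: the answer is C_n. Here n = 2.
C_n = C(2n,n) - C(2n,n+1), so C_{2} = C(4,2) - C(4,3) = 6 - 4.

Final answer: C_{2} = 2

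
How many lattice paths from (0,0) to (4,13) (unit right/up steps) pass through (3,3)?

Paths (0,0)->(3,3): C(6,3) = 20.
Paths (3,3)->(4,13): C(11,10) = 11.
By multiplication principle: 20 x 11.

Final answer: 220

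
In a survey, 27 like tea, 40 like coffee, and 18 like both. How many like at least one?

|A union B| = |A| + |B| - |A intersect B| = 27 + 40 - 18.

Final answer: 49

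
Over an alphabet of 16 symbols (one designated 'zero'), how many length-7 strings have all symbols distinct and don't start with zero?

First digit: 15 (nonzero). Second: 15 (not first). Third: 14, etc.
Total: 15 x 15 x 14 x 13 x 12 x 11 x 10.

Final answer: 54054000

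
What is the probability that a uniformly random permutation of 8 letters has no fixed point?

D(n) = (n-1)(D(n-1) + D(n-2)), D(0)=1, D(1)=0.
Building up: D(2)=1, D(3)=2, D(4)=9, D(5)=44, D(6)=265, D(7)=1854, D(8)=14833.
Total arrangements: 8! = 40320.
Probability = D(8)/8! = 2119/5760.

Final answer: D(8)/8! = 14833/40320 = 0.367882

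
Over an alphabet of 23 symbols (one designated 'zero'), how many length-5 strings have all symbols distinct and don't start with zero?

The leading digit has 22 choices (anything but zero); the next has 22 (anything but the first), then 21, and so on, one fewer each time.
Total: 22 x 22 x 21 x 20 x 19.

Final answer: 3862320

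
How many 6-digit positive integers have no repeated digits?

First digit: 9 (not 0). Second: 9 (not first). Third: 8, etc.
Total: 9 x 9 x 8 x 7 x 6 x 5.

Final answer: 136080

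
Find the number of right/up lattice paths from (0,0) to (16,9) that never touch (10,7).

Total paths to (16,9): C(25,9) = 2042975.
Paths through (10,7): C(17,7) x C(8,2) = 544544.
Avoiding (10,7): 2042975 - 544544.

Final answer: 1498431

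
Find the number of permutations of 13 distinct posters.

The number of ways to arrange 13 distinct objects is 13!.

Final answer: 13! = 6227020800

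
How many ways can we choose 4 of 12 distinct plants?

C(12,4) = 12!/(4! x (12-4)!).

Final answer: C(12,4) = 495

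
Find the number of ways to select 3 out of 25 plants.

C(25,3) = 25!/(3! x 22!).

Final answer: \binom{25}{3} = 2300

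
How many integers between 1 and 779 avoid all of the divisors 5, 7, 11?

|div by 5|=155, |div by 7|=111, |div by 11|=70.
|div by 5&7|=22, |div by 5&11|=14, |div by 7&11|=10, |div by all|=2.
By inclusion-exclusion, divisible by at least one: 155+111+70-22-14-10+2 = 292.
Not divisible by any: 779 - 292.

Final answer: 487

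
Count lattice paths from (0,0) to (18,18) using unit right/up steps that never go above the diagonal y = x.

Total monotonic paths to (18,18): C(36,18) = 9075135300.
A path is bad iff it touches y = x + 1; reflecting its initial segment maps bad paths bijectively onto all paths to (17,19), of which there are C(36,19) = 8597496600.
Valid Dyck paths: 9075135300 - 8597496600.
(Equivalently, C_{18} = C(36,18)/19 = 9075135300/19.)

Final answer: C_{18} = 477638700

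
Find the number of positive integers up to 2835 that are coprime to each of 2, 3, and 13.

|div by 2|=1417, |div by 3|=945, |div by 13|=218.
|div by 2&3|=472, |div by 2&13|=109, |div by 3&13|=72, |div by all|=36.
By inclusion-exclusion, divisible by at least one: 1417+945+218-472-109-72+36 = 1963.
Not divisible by any: 2835 - 1963.

Final answer: 872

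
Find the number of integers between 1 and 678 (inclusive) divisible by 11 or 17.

Multiples of 11: 61. Multiples of 17: 39. Of both (lcm=187): 3.
By inclusion-exclusion: 61 + 39 - 3.

Final answer: 97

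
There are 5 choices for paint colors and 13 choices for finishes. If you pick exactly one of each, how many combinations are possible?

By the multiplication principle: 5 x 13.

Final answer: 65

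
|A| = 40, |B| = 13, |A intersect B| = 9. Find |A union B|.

|A union B| = |A| + |B| - |A intersect B| = 40 + 13 - 9.

Final answer: 44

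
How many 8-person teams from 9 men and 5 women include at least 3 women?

Sum over valid woman counts:
C(5,3)C(9,5) = 1260
C(5,4)C(9,4) = 630
C(5,5)C(9,3) = 84
Total: 1260 + 630 + 84.

Final answer: 1974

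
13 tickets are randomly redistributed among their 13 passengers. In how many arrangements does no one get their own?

Use the recurrence D(n) = (n-1)(D(n-1) + D(n-2)) with D(0)=1, D(1)=0.
D(2) = 1 x (0 + 1) = 1
D(3) = 2 x (1 + 0) = 2
D(4) = 3 x (2 + 1) = 9
D(5) = 4 x (9 + 2) = 44
D(6) = 5 x (44 + 9) = 265
D(7) = 6 x (265 + 44) = 1854
D(8) = 7 x (1854 + 265) = 14833
D(9) = 8 x (14833 + 1854) = 133496
D(10) = 9 x (133496 + 14833) = 1334961
D(11) = 10 x (1334961 + 133496) = 14684570
D(12) = 11 x (14684570 + 1334961) = 176214841
D(13) = 12 x (D(12) + D(11)) = 12 x (176214841 + 14684570)

Final answer: D(13) = 2290792932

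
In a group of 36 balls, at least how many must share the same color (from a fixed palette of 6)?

There are 6 possible values for color (from a fixed palette of 6). With 36 balls and 6 categories, by pigeonhole: ceiling(36/6).

Final answer: 6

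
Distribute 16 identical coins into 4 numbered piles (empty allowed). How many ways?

Stars and bars: C(n+k-1, k-1) = C(19,3).

Final answer: C(19,3) = 969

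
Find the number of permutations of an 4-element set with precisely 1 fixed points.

Choose which 1 elements are fixed: C(4,1) = 4.
Derange the remaining 3 using D(j) = (j-1)(D(j-1) + D(j-2)), D(0)=1, D(1)=0: D(2)=1, D(3)=2.
Total: 4 x 2.

Final answer: C(4,1) D(3) = 8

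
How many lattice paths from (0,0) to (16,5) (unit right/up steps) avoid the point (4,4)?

Total paths to (16,5): C(21,5) = 20349.
Paths through (4,4): C(8,4) x C(13,1) = 910.
Avoiding (4,4): 20349 - 910.

Final answer: 19439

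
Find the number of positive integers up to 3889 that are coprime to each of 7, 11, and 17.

|div by 7|=555, |div by 11|=353, |div by 17|=228.
|div by 7&11|=50, |div by 7&17|=32, |div by 11&17|=20, |div by all|=2.
By inclusion-exclusion, divisible by at least one: 555+353+228-50-32-20+2 = 1036.
Not divisible by any: 3889 - 1036.

Final answer: 2853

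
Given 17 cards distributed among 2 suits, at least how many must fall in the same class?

By pigeonhole with 17 objects and 2 categories: ceiling(17/2).

Final answer: 9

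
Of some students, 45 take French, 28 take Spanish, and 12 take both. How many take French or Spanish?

|A union B| = |A| + |B| - |A intersect B| = 45 + 28 - 12.

Final answer: 61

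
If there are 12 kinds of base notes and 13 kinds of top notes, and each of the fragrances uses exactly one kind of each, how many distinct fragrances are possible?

By the multiplication principle: 12 x 13.

Final answer: 156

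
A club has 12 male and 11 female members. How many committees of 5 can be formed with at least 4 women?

Sum over valid woman counts:
C(11,4)C(12,1) = 3960
C(11,5)C(12,0) = 462
Total: 3960 + 462.

Final answer: 4422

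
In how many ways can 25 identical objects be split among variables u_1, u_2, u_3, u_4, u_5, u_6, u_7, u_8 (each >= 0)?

Stars and bars with 25 stars and 7 bars:
C(25+8-1, 8-1) = C(32,7).

Final answer: C(32,7) = 3365856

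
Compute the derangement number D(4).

Use the recurrence D(n) = (n-1)(D(n-1) + D(n-2)) with D(0)=1, D(1)=0.
D(2) = 1 x (0 + 1) = 1
D(3) = 2 x (1 + 0) = 2
D(4) = 3 x (D(3) + D(2)) = 3 x (2 + 1)

Final answer: D(4) = 9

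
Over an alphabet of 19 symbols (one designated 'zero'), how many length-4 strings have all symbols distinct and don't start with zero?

First digit: 18 (nonzero). Second: 18 (not first). Third: 17, etc.
Total: 18 x 18 x 17 x 16.

Final answer: 88128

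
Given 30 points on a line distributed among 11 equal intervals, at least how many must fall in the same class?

By pigeonhole with 30 objects and 11 categories: ceiling(30/11).

Final answer: 3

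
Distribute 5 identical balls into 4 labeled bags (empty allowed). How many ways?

Stars and bars: C(n+k-1, k-1) = C(8,3).

Final answer: C(8,3) = 56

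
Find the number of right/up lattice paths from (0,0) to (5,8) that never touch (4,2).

Total paths to (5,8): C(13,8) = 1287.
Paths through (4,2): C(6,2) x C(7,6) = 105.
Avoiding (4,2): 1287 - 105.

Final answer: 1182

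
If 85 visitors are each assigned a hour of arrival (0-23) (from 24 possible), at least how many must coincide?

There are 24 possible values for hour of arrival (0-23). With 85 visitors and 24 categories, by pigeonhole: ceiling(85/24).

Final answer: 4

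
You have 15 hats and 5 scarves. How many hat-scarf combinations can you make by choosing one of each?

By the multiplication principle: 15 x 5.

Final answer: 75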